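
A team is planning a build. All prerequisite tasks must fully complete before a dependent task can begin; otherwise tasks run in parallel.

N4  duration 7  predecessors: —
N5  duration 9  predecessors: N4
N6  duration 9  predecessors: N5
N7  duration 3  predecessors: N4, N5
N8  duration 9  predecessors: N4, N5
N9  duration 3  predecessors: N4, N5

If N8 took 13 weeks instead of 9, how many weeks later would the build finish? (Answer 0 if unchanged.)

4

Baseline: N4→N5→N8 = 7+9+9 = 25 → 25 weeks.
N8 is on the critical path; changing it to 13 makes that path 29 weeks.
That remains the longest chain; total 29 weeks.
Change in finish: 29 − 25 = +4 weeks.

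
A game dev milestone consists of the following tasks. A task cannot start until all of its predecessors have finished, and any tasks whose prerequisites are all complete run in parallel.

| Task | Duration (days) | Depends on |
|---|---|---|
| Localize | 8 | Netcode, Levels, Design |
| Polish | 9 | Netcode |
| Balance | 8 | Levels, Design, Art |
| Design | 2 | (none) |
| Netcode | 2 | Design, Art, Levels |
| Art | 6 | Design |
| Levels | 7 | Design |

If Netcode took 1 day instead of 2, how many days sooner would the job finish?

1

Critical path before the change: Design→Levels→Netcode→Polish = 2+7+2+9 = 20 giving 20 days.
Netcode lies on that path, so at 1 day the path becomes 19 days.
The critical path is still Design→Levels→Netcode→Polish; finish is now 19 days.
Change in finish: 19 − 20 = -1 days.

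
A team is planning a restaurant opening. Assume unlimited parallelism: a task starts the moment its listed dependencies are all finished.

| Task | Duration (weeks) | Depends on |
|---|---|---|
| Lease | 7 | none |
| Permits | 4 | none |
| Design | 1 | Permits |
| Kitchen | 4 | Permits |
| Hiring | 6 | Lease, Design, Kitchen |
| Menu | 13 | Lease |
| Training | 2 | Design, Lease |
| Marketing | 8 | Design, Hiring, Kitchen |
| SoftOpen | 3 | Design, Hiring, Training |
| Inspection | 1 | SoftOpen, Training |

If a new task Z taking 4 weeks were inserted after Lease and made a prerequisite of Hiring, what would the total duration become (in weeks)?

Originally the plan takes 22 weeks.
With Z inserted, Hiring now waits for max(Lease, Design, Kitchen, Z).
New critical path: Lease→Z→Hiring→Marketing = 7+4+6+8 = 25 ⇒ 25 weeks.

25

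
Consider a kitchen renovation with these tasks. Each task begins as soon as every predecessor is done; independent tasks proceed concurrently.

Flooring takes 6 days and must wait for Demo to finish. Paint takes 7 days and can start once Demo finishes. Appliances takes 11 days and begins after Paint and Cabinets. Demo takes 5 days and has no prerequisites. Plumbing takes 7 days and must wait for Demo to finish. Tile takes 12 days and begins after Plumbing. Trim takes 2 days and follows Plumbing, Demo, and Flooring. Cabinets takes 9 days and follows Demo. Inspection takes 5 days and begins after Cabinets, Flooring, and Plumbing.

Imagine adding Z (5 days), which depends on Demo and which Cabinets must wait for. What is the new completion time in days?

Originally the plan takes 25 days.
With Z inserted, Cabinets now waits for max(Demo, Z).
New critical path: Demo→Z→Cabinets→Appliances = 5+5+9+11 = 30 ⇒ 30 days.

30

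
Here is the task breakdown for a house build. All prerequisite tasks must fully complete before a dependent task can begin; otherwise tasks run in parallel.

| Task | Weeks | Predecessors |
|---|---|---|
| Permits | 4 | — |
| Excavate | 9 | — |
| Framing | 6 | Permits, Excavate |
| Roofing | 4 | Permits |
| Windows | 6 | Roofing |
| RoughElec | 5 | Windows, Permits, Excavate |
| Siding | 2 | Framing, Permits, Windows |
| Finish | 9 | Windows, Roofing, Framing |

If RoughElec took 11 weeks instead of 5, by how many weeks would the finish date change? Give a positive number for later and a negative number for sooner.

1

Critical path before the change: Excavate→Framing→Finish = 9+6+9 = 24 giving 24 weeks.
The longest path through RoughElec is only 19 weeks, so RoughElec has float 5.
The binding chain switches to Permits→Roofing→Windows→RoughElec = 4+4+6+11 = 25; finish 25 weeks.
Change in finish: 25 − 24 = +1 weeks.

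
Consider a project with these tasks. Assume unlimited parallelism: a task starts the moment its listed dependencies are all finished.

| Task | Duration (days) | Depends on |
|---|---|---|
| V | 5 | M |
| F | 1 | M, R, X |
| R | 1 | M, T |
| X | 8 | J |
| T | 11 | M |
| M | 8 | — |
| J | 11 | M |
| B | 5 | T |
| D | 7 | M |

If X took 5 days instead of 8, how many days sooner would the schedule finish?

Baseline: M→J→X→F = 8+11+8+1 = 28 → 28 days.
X lies on that path, so at 5 days the path becomes 25 days.
That remains the longest chain; total 25 days.
Change in finish: 25 − 28 = -3 days.

3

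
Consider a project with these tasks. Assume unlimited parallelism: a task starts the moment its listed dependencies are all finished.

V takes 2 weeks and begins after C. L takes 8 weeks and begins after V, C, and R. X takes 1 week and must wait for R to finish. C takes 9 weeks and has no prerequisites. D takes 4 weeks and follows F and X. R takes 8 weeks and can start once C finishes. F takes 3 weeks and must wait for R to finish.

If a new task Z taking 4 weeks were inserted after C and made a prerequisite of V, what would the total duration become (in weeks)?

Originally the schedule takes 25 weeks.
With Z inserted, V now waits for max(C, Z).
New critical path: C→R→L = 9+8+8 = 25 ⇒ 25 weeks.

25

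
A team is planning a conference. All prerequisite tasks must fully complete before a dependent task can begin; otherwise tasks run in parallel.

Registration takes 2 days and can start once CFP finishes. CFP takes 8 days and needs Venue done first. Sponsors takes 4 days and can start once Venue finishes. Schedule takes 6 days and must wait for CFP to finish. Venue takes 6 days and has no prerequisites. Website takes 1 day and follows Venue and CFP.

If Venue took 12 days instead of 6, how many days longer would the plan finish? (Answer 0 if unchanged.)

Baseline: Venue→CFP→Schedule = 6+8+6 = 20 → 20 days.
Venue is on the critical path; changing it to 12 makes that path 26 days.
No other chain overtakes it, so the finish is 26 days.
Change in finish: 26 − 20 = +6 days.

6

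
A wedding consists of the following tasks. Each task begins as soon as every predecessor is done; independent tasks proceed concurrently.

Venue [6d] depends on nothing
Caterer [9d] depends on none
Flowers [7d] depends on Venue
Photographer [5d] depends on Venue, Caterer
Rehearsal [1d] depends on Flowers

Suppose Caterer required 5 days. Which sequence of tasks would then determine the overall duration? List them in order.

The binding path is Caterer→Photographer = 9+5 = 14; finish at 14 days.
Since Caterer is critical, the -4 change carries straight to that chain (now 10 days).
Now Venue→Flowers→Rehearsal = 6+7+1 = 14 is longest, so the finish becomes 14 days.

Venue, Flowers, Rehearsal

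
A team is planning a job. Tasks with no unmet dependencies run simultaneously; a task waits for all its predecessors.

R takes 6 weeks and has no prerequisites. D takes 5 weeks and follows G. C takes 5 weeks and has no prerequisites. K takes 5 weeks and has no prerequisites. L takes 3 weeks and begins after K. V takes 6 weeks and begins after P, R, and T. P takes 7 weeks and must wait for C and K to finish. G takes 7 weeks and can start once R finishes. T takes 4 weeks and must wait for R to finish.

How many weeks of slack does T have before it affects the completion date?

R→G→D = 6+7+5 = 18 sets the makespan at 18 weeks.
T finishes as early as 10 and must finish by 12.
Float = 18 − 16 = 2.

2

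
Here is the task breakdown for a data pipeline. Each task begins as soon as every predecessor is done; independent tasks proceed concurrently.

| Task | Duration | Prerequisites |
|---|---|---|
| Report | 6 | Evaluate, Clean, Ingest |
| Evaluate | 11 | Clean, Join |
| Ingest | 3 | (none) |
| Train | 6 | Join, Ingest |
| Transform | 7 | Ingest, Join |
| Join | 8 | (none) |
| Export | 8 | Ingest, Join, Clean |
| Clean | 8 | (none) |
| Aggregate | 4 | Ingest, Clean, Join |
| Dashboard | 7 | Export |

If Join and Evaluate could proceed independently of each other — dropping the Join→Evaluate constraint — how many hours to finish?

Original critical path: Clean→Evaluate→Report = 8+11+6 = 25 ⇒ 25 hours.
Dropping Join→Evaluate doesn't change Evaluate's earliest start (8); another predecessor still binds.
The longest chain is now Clean→Evaluate→Report = 8+11+6 = 25, so the data pipeline takes 25 hours.

25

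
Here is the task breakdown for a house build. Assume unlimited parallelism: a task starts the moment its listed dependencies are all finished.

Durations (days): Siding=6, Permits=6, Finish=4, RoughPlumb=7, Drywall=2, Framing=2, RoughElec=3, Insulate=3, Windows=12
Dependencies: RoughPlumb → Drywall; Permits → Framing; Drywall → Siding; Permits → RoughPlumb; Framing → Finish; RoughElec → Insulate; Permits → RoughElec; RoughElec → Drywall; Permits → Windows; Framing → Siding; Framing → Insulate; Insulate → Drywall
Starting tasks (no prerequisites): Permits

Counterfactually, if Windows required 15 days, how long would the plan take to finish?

Baseline: Permits→RoughPlumb→Drywall→Siding = 6+7+2+6 = 21 → 21 days.
Windows is off the critical path — its longest chain is 18 days, giving 3 of slack.
The binding chain switches to Permits→Windows = 6+15 = 21; finish 21 days.

21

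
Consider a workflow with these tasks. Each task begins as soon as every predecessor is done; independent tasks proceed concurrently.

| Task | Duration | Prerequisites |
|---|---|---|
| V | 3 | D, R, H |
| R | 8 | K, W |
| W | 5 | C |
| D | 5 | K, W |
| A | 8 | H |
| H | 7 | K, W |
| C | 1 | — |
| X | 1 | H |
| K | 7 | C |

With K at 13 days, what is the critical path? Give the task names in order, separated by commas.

Baseline: C→K→H→A = 1+7+7+8 = 23 → 23 days.
Since K is critical, the +6 change carries straight to that chain (now 29 days).
The critical path is still C→K→H→A; finish is now 29 days.

C, K, H, A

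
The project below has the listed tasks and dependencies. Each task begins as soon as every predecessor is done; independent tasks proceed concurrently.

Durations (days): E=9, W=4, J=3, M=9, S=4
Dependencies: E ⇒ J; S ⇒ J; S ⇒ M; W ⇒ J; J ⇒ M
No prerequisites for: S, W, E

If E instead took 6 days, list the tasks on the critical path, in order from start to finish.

E, J, M

The binding path is E→J→M = 9+3+9 = 21; finish at 21 days.
Since E is critical, the -3 change carries straight to that chain (now 18 days).
That remains the longest chain; total 18 days.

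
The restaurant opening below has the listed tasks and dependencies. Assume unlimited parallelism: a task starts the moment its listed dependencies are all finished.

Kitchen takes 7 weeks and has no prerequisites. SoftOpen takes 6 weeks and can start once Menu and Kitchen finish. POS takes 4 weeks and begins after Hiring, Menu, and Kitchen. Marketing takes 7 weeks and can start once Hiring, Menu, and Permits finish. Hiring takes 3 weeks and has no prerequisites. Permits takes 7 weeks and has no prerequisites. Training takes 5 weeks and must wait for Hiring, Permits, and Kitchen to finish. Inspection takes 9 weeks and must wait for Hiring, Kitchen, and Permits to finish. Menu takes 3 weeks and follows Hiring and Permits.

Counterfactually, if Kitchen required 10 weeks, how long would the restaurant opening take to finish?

19

Critical path before the change: Permits→Menu→Marketing = 7+3+7 = 17 giving 17 weeks.
Kitchen is off the critical path — its longest chain is 16 weeks, giving 1 of slack.
Now Kitchen→Inspection = 10+9 = 19 is longest, so the finish becomes 19 weeks.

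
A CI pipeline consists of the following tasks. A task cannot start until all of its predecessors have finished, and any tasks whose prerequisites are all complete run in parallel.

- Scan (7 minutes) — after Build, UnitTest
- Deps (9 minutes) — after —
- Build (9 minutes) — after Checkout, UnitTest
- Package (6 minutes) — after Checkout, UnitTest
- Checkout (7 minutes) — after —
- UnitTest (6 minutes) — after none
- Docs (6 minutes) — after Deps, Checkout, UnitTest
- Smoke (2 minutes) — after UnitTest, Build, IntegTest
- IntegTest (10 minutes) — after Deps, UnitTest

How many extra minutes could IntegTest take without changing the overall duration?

2

Checkout→Build→Scan = 7+9+7 = 23 sets the makespan at 23 minutes.
The longest chain containing IntegTest totals 21 minutes.
Float = 23 − 21 = 2.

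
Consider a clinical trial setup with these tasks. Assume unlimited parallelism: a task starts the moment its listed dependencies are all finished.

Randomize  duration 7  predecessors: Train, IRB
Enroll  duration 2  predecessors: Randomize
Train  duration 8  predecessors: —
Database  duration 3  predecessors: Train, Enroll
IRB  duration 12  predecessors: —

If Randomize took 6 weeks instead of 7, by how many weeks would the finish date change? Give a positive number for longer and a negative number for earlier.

-1

Baseline: IRB→Randomize→Enroll→Database = 12+7+2+3 = 24 → 24 weeks.
Since Randomize is critical, the -1 change carries straight to that chain (now 23 weeks).
That remains the longest chain; total 23 weeks.
Change in finish: 23 − 24 = -1 weeks.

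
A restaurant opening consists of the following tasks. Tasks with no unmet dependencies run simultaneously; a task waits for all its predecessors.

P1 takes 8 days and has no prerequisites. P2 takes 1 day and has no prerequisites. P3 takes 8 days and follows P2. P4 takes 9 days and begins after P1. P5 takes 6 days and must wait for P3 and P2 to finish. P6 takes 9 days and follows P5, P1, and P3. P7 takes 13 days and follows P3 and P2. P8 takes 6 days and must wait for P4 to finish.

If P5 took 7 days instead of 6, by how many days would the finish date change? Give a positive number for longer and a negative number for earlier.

1

Actual critical path: P2→P3→P5→P6 = 1+8+6+9 = 24 ⇒ 24 days.
Since P5 is critical, the +1 change carries straight to that chain (now 25 days).
No other chain overtakes it, so the finish is 25 days.
Change in finish: 25 − 24 = +1 days.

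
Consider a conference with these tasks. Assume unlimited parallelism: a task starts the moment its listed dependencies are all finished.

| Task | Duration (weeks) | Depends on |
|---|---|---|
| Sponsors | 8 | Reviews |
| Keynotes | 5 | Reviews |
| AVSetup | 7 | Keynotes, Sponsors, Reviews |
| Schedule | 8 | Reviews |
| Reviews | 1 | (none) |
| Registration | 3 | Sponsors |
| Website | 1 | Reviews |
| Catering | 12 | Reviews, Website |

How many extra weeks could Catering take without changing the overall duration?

Reviews→Sponsors→AVSetup = 1+8+7 = 16 sets the makespan at 16 weeks.
The longest chain containing Catering totals 14 weeks.
So Catering can slip 16 − 14 = 2 weeks.

2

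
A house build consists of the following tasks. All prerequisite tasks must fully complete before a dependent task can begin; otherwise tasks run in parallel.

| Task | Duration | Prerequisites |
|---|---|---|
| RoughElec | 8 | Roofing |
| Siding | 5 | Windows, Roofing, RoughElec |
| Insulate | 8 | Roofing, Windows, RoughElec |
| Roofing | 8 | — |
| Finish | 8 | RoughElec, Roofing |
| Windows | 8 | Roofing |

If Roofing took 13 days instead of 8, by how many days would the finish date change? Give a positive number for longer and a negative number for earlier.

Critical path before the change: Roofing→Windows→Insulate = 8+8+8 = 24 giving 24 days.
Since Roofing is critical, the +5 change carries straight to that chain (now 29 days).
No other chain overtakes it, so the finish is 29 days.
Change in finish: 29 − 24 = +5 days.

5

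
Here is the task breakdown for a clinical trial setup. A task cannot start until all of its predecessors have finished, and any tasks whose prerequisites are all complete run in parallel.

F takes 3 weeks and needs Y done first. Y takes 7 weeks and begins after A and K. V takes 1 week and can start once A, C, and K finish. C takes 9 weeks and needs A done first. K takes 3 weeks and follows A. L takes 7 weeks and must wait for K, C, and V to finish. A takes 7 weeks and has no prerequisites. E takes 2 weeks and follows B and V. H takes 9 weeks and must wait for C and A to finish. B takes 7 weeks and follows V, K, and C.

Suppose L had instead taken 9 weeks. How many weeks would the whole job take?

Critical path before the change: A→C→V→B→E = 7+9+1+7+2 = 26 giving 26 weeks.
L has 2 weeks of float (longest path through it is 24).
That remains the longest chain; total 26 weeks.

26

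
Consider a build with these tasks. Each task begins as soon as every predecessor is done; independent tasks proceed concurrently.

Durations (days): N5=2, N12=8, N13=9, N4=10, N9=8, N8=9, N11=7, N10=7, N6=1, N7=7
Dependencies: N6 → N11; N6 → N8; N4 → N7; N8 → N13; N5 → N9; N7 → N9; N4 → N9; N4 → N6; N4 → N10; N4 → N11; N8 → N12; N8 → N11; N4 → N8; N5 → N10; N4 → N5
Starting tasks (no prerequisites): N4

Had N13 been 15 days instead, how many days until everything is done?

The binding path is N4→N6→N8→N13 = 10+1+9+9 = 29; finish at 29 days.
Since N13 is critical, the +6 change carries straight to that chain (now 35 days).
No other chain overtakes it, so the finish is 35 days.

35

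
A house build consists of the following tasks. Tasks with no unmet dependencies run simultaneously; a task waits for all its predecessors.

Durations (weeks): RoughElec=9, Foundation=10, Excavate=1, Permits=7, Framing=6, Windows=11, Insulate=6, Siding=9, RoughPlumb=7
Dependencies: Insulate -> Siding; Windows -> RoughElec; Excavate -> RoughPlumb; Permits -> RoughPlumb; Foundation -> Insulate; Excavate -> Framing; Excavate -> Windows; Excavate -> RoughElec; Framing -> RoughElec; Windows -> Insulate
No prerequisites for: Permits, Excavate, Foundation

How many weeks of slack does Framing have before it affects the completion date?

11

Critical path: Excavate→Windows→Insulate→Siding = 1+11+6+9 = 27, so the finish is 27 weeks.
Framing finishes as early as 7 and must finish by 18.
Float = 27 − 16 = 11.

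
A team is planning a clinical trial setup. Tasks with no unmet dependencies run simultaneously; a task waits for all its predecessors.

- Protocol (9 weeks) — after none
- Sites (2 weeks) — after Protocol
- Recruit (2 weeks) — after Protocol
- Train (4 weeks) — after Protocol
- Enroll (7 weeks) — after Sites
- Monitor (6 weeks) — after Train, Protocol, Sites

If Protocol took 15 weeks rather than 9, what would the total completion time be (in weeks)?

Critical path before the change: Protocol→Train→Monitor = 9+4+6 = 19 giving 19 weeks.
Protocol is on the critical path; changing it to 15 makes that path 25 weeks.
The critical path is still Protocol→Train→Monitor; finish is now 25 weeks.

25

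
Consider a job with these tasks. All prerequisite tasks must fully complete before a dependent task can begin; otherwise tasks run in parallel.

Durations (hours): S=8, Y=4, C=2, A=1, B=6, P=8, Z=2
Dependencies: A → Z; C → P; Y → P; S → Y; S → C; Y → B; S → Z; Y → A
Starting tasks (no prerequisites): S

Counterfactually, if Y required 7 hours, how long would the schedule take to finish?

23

Critical path before the change: S→Y→P = 8+4+8 = 20 giving 20 hours.
Y lies on that path, so at 7 hours the path becomes 23 hours.
No other chain overtakes it, so the finish is 23 hours.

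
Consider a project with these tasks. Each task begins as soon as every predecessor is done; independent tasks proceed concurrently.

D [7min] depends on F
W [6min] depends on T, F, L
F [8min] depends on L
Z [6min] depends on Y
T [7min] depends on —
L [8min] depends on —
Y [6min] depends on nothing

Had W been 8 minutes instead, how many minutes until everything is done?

Actual critical path: L→F→D = 8+8+7 = 23 ⇒ 23 minutes.
W has 1 minute of float (longest path through it is 22).
Now L→F→W = 8+8+8 = 24 is longest, so the finish becomes 24 minutes.

24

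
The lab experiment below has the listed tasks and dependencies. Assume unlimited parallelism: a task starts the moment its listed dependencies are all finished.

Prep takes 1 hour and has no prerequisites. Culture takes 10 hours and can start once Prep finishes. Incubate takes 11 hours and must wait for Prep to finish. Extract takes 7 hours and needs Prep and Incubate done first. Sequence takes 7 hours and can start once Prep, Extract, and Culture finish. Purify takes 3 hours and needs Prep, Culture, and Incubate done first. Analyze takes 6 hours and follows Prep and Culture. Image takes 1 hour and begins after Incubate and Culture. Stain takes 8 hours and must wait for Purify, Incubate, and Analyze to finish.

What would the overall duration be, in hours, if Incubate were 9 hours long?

As given, the longest chain is Prep→Incubate→Extract→Sequence = 1+11+7+7 = 26, so the finish is 26 hours.
Since Incubate is critical, the -2 change carries straight to that chain (now 24 hours).
New critical path: Prep→Culture→Analyze→Stain = 1+10+6+8 = 25 ⇒ 25 hours.

25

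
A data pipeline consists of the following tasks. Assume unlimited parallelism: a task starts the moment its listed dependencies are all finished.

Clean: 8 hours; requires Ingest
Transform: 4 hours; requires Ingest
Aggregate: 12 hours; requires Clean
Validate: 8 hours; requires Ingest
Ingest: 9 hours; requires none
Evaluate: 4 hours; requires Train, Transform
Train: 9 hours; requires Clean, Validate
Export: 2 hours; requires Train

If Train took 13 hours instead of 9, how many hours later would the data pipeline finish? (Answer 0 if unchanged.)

Baseline: Ingest→Clean→Train→Evaluate = 9+8+9+4 = 30 → 30 hours.
Train lies on that path, so at 13 hours the path becomes 34 hours.
That remains the longest chain; total 34 hours.
Change in finish: 34 − 30 = +4 hours.

4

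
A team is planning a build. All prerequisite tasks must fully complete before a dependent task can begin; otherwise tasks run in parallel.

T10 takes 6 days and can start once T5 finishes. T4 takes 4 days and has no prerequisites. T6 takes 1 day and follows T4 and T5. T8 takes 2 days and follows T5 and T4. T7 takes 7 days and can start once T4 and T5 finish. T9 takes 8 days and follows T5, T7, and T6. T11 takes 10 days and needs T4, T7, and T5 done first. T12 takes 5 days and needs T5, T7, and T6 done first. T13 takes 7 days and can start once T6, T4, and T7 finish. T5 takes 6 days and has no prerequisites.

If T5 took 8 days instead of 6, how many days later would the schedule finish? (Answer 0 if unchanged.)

As given, the longest chain is T5→T7→T11 = 6+7+10 = 23, so the finish is 23 days.
T5 lies on that path, so at 8 days the path becomes 25 days.
The critical path is still T5→T7→T11; finish is now 25 days.
Change in finish: 25 − 23 = +2 days.

2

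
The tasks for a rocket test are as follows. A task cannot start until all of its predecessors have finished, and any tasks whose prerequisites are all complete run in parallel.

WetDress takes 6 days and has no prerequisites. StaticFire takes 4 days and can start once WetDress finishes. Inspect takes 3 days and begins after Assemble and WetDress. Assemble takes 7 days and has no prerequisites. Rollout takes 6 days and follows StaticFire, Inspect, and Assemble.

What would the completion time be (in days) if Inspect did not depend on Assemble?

Before: longest chain Assemble→Inspect→Rollout = 7+3+6 = 16, finish 16.
Without Assemble→Inspect, Inspect's earliest start moves from 7 to 6.
The longest chain is now WetDress→StaticFire→Rollout = 6+4+6 = 16, so the schedule takes 16 days.

16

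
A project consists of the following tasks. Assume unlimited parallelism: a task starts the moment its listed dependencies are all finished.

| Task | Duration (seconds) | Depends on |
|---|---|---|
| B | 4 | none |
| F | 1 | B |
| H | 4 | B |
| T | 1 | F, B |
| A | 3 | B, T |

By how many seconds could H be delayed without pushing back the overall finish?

B→F→T→A = 4+1+1+3 = 9 sets the makespan at 9 seconds.
Longest path through H: 8 seconds (earliest finish 8, latest finish 9).
Float = 9 − 8 = 1.

1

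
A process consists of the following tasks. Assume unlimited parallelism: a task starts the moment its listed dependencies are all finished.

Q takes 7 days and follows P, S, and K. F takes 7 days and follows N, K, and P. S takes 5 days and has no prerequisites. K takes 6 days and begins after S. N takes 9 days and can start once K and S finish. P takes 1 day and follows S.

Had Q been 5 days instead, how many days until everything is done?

Baseline: S→K→N→F = 5+6+9+7 = 27 → 27 days.
Q is off the critical path — its longest chain is 18 days, giving 9 of slack.
That remains the longest chain; total 27 days.

27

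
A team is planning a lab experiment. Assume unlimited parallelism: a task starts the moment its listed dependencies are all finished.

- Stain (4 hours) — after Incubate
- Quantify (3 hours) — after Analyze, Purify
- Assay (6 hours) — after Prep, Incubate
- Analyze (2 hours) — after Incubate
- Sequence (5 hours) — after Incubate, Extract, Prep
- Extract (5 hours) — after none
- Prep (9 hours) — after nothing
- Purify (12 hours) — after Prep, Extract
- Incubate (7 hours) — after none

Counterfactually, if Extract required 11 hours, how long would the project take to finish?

26

Actual critical path: Prep→Purify→Quantify = 9+12+3 = 24 ⇒ 24 hours.
Extract has 4 hours of float (longest path through it is 20).
The binding chain switches to Extract→Purify→Quantify = 11+12+3 = 26; finish 26 hours.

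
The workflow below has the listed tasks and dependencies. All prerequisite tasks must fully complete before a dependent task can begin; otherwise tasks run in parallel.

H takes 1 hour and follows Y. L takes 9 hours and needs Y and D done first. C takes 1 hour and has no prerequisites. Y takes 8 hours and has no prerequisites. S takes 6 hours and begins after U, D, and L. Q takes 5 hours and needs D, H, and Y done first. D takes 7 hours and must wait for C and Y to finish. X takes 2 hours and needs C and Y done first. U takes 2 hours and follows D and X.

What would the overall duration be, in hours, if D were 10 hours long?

33

Baseline: Y→D→L→S = 8+7+9+6 = 30 → 30 hours.
D is on the critical path; changing it to 10 makes that path 33 hours.
That remains the longest chain; total 33 hours.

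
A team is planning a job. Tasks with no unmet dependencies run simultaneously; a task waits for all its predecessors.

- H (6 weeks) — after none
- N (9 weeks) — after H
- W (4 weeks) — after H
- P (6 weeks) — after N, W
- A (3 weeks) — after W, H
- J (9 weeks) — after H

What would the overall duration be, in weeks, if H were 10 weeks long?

The binding path is H→N→P = 6+9+6 = 21; finish at 21 weeks.
H is on the critical path; changing it to 10 makes that path 25 weeks.
The critical path is still H→N→P; finish is now 25 weeks.

25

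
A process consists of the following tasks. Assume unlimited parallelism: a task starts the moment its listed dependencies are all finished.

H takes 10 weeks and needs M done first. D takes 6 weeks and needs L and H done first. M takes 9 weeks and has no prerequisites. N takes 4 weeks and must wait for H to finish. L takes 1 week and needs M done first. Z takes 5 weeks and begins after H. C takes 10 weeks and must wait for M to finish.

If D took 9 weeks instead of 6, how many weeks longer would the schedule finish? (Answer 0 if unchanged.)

3

Actual critical path: M→H→D = 9+10+6 = 25 ⇒ 25 weeks.
Since D is critical, the +3 change carries straight to that chain (now 28 weeks).
No other chain overtakes it, so the finish is 28 weeks.
Change in finish: 28 − 25 = +3 weeks.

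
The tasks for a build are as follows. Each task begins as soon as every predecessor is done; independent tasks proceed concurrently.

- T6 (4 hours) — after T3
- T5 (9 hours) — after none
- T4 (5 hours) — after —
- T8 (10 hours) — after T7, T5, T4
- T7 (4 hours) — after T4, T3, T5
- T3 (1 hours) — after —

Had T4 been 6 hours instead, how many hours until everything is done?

23

Critical path before the change: T5→T7→T8 = 9+4+10 = 23 giving 23 hours.
The longest path through T4 is only 19 hours, so T4 has float 4.
The critical path is still T5→T7→T8; finish is now 23 hours.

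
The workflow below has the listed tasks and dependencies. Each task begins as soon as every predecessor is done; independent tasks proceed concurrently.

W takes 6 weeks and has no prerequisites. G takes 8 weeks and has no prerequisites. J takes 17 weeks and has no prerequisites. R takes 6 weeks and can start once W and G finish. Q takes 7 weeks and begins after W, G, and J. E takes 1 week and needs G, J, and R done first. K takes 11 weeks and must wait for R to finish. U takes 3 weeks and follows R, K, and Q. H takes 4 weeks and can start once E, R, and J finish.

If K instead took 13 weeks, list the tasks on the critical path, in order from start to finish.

G, R, K, U

Baseline: G→R→K→U = 8+6+11+3 = 28 → 28 weeks.
K is on the critical path; changing it to 13 makes that path 30 weeks.
That remains the longest chain; total 30 weeks.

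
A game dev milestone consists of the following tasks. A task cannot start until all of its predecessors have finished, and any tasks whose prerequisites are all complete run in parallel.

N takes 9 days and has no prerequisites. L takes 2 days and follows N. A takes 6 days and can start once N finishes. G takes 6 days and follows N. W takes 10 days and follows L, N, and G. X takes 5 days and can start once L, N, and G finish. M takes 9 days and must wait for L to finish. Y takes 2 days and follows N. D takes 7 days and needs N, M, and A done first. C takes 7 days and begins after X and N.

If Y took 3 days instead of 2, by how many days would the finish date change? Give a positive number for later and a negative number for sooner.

0

The binding path is N→L→M→D = 9+2+9+7 = 27; finish at 27 days.
Y is off the critical path — its longest chain is 11 days, giving 16 of slack.
The critical path is still N→L→M→D; finish is now 27 days.
Change in finish: 27 − 27 = +0 days.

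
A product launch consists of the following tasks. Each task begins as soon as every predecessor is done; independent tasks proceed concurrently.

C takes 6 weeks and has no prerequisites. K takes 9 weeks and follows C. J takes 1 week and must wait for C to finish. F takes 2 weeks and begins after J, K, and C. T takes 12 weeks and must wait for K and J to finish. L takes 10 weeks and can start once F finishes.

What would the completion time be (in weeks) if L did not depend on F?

27

Original critical path: C→K→F→L = 6+9+2+10 = 27 ⇒ 27 weeks.
Without F→L, L's earliest start moves from 17 to 0.
After: C→K→T = 6+9+12 = 27 → 27 weeks.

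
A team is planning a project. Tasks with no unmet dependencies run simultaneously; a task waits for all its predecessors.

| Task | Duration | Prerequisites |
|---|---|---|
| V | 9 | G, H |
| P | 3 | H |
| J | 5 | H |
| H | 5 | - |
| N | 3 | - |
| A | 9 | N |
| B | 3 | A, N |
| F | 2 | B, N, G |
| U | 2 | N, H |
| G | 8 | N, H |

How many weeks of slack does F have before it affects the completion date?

5

H→G→V = 5+8+9 = 22 sets the makespan at 22 weeks.
The longest chain containing F totals 17 weeks.
Slack of F = 20 − 15 = 5 weeks.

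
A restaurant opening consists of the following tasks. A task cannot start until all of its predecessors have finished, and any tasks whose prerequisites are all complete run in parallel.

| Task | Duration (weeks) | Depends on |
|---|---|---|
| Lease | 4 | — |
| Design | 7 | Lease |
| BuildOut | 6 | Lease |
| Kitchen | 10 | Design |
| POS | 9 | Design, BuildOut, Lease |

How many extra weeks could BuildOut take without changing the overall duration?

2

Critical path: Lease→Design→Kitchen = 4+7+10 = 21, so the finish is 21 weeks.
The longest chain containing BuildOut totals 19 weeks.
So BuildOut can slip 12 − 10 = 2 weeks.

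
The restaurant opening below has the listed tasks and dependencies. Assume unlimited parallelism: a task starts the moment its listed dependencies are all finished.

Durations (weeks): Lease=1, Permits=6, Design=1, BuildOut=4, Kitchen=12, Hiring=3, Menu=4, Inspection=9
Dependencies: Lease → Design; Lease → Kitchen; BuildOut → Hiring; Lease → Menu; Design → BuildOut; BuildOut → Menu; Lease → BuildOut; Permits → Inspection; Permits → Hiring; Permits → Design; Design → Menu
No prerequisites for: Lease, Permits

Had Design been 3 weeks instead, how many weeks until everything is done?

Baseline: Permits→Design→BuildOut→Menu = 6+1+4+4 = 15 → 15 weeks.
Since Design is critical, the +2 change carries straight to that chain (now 17 weeks).
That remains the longest chain; total 17 weeks.

17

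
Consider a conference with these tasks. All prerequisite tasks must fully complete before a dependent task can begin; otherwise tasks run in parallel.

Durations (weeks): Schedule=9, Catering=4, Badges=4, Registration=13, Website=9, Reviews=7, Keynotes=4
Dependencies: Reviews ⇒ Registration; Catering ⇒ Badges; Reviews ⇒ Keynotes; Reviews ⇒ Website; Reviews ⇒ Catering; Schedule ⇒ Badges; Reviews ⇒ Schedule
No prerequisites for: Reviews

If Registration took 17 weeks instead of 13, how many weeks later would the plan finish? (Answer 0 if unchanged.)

Actual critical path: Reviews→Registration = 7+13 = 20 ⇒ 20 weeks.
Registration lies on that path, so at 17 weeks the path becomes 24 weeks.
The critical path is still Reviews→Registration; finish is now 24 weeks.
Change in finish: 24 − 20 = +4 weeks.

4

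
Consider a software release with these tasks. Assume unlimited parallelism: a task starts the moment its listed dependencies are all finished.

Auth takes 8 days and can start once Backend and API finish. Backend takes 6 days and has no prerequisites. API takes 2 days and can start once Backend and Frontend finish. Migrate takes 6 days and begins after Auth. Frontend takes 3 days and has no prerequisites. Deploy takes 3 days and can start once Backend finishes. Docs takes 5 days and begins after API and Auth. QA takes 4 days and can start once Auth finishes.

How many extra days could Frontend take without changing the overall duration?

3

Critical path: Backend→API→Auth→Migrate = 6+2+8+6 = 22, so the finish is 22 days.
Frontend finishes as early as 3 and must finish by 6.
Slack of Frontend = 3 − 0 = 3 days.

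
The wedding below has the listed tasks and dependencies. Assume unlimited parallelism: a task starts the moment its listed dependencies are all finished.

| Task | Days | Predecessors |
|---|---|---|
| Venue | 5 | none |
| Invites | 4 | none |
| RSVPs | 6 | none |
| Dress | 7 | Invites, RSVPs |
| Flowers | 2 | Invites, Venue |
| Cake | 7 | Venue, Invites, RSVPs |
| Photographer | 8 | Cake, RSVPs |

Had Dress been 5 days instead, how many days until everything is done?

21

Baseline: RSVPs→Cake→Photographer = 6+7+8 = 21 → 21 days.
Dress has 8 days of float (longest path through it is 13).
That remains the longest chain; total 21 days.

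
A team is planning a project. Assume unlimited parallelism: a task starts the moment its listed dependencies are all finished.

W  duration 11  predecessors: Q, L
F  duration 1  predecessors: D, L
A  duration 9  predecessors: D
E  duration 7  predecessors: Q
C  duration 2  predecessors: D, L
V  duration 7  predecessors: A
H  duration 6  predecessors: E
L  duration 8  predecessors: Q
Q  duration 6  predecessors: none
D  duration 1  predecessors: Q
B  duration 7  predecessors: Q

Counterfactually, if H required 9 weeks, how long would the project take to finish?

Actual critical path: Q→L→W = 6+8+11 = 25 ⇒ 25 weeks.
The longest path through H is only 19 weeks, so H has float 6.
The critical path is still Q→L→W; finish is now 25 weeks.

25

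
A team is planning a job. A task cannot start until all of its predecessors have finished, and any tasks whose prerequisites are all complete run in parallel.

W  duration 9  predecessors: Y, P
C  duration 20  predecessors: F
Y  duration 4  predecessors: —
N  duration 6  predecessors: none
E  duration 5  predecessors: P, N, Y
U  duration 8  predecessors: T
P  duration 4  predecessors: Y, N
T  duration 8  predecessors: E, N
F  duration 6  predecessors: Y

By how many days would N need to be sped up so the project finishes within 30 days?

1

Current finish: 31 days; target: 30.
N is on every critical path, so each day cut from N cuts the finish by one (this holds down to a finish of 30).
Need 31 − 30 = 1 day off N → N becomes 5 days, finish becomes 30.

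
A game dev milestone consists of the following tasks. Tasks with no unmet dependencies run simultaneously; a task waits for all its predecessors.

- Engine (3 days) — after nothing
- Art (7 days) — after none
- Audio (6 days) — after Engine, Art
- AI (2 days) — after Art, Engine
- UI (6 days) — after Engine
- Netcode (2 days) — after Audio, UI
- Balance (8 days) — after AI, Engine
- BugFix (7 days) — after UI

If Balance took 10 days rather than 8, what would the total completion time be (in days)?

Critical path before the change: Art→AI→Balance = 7+2+8 = 17 giving 17 days.
Since Balance is critical, the +2 change carries straight to that chain (now 19 days).
The critical path is still Art→AI→Balance; finish is now 19 days.

19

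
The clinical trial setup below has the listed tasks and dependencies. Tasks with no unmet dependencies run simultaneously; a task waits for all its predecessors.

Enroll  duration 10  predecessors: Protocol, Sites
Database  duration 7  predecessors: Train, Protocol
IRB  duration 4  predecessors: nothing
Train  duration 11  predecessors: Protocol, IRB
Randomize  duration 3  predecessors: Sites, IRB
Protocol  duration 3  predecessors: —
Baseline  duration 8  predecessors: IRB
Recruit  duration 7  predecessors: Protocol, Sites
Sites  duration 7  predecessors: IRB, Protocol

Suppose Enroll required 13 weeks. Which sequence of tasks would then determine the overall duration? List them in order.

As given, the longest chain is IRB→Train→Database = 4+11+7 = 22, so the finish is 22 weeks.
Enroll is off the critical path — its longest chain is 21 weeks, giving 1 of slack.
The binding chain switches to IRB→Sites→Enroll = 4+7+13 = 24; finish 24 weeks.

IRB, Sites, Enroll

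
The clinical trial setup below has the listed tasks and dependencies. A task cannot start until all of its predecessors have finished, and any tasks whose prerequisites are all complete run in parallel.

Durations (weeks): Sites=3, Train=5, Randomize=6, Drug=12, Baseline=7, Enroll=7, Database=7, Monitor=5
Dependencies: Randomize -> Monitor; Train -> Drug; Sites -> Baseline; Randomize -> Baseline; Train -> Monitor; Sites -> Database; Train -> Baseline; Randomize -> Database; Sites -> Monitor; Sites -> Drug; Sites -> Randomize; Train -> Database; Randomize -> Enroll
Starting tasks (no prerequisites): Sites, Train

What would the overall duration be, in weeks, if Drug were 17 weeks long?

Critical path before the change: Train→Drug = 5+12 = 17 giving 17 weeks.
Since Drug is critical, the +5 change carries straight to that chain (now 22 weeks).
No other chain overtakes it, so the finish is 22 weeks.

22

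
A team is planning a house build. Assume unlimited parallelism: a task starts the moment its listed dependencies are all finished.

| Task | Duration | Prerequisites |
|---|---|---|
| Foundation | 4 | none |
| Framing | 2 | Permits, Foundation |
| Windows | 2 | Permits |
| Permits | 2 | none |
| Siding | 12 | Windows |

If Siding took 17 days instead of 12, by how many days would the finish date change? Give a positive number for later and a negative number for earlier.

5

As given, the longest chain is Permits→Windows→Siding = 2+2+12 = 16, so the finish is 16 days.
Since Siding is critical, the +5 change carries straight to that chain (now 21 days).
No other chain overtakes it, so the finish is 21 days.
Change in finish: 21 − 16 = +5 days.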